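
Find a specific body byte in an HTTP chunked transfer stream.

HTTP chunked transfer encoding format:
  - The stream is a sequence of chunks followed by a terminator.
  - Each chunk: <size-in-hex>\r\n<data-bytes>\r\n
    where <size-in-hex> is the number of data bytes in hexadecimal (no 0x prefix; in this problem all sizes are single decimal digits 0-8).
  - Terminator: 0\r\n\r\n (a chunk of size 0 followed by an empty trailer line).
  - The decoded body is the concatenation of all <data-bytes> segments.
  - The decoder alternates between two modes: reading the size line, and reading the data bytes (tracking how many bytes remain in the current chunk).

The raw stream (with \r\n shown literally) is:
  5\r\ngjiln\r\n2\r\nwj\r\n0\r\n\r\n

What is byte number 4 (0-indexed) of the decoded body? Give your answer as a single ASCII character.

Answer: n

Derivation:
Chunk 1: stream[0..1]='5' size=0x5=5, data at stream[3..8]='gjiln' -> body[0..5], body so far='gjiln'
Chunk 2: stream[10..11]='2' size=0x2=2, data at stream[13..15]='wj' -> body[5..7], body so far='gjilnwj'
Chunk 3: stream[17..18]='0' size=0 (terminator). Final body='gjilnwj' (7 bytes)
Body byte 4 = 'n'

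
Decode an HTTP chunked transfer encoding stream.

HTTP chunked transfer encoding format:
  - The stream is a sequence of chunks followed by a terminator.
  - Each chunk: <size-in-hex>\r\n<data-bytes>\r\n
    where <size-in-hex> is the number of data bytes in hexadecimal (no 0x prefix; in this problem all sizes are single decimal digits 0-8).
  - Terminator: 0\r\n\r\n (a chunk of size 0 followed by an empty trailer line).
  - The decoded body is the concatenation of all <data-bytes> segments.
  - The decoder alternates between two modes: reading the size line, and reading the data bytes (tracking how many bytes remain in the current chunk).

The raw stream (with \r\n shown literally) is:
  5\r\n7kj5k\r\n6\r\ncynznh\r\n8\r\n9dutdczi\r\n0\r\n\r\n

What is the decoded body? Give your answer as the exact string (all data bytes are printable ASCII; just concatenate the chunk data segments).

Chunk 1: stream[0..1]='5' size=0x5=5, data at stream[3..8]='7kj5k' -> body[0..5], body so far='7kj5k'
Chunk 2: stream[10..11]='6' size=0x6=6, data at stream[13..19]='cynznh' -> body[5..11], body so far='7kj5kcynznh'
Chunk 3: stream[21..22]='8' size=0x8=8, data at stream[24..32]='9dutdczi' -> body[11..19], body so far='7kj5kcynznh9dutdczi'
Chunk 4: stream[34..35]='0' size=0 (terminator). Final body='7kj5kcynznh9dutdczi' (19 bytes)

Answer: 7kj5kcynznh9dutdczi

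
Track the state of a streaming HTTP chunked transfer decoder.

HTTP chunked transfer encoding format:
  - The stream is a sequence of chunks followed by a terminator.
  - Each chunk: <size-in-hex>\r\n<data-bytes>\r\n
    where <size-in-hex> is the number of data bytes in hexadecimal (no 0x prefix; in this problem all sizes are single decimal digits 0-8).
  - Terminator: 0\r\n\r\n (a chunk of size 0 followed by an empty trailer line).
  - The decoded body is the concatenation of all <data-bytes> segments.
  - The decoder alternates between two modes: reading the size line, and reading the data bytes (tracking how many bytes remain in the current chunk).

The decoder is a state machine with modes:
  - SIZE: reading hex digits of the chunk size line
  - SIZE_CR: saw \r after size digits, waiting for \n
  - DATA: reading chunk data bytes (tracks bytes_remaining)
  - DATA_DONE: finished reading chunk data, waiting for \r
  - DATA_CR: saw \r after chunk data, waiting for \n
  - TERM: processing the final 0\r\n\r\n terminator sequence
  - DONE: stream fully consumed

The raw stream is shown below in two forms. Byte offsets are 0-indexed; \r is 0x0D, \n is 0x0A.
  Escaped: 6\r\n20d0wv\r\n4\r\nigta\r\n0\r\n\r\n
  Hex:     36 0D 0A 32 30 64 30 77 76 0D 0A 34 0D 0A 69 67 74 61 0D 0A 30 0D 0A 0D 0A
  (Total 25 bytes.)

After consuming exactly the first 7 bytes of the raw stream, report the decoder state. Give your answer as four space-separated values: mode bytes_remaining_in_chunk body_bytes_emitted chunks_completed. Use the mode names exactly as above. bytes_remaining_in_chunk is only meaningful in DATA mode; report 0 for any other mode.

Answer: DATA 2 4 0

Derivation:
Byte 0 = '6': mode=SIZE remaining=0 emitted=0 chunks_done=0
Byte 1 = 0x0D: mode=SIZE_CR remaining=0 emitted=0 chunks_done=0
Byte 2 = 0x0A: mode=DATA remaining=6 emitted=0 chunks_done=0
Byte 3 = '2': mode=DATA remaining=5 emitted=1 chunks_done=0
Byte 4 = '0': mode=DATA remaining=4 emitted=2 chunks_done=0
Byte 5 = 'd': mode=DATA remaining=3 emitted=3 chunks_done=0
Byte 6 = '0': mode=DATA remaining=2 emitted=4 chunks_done=0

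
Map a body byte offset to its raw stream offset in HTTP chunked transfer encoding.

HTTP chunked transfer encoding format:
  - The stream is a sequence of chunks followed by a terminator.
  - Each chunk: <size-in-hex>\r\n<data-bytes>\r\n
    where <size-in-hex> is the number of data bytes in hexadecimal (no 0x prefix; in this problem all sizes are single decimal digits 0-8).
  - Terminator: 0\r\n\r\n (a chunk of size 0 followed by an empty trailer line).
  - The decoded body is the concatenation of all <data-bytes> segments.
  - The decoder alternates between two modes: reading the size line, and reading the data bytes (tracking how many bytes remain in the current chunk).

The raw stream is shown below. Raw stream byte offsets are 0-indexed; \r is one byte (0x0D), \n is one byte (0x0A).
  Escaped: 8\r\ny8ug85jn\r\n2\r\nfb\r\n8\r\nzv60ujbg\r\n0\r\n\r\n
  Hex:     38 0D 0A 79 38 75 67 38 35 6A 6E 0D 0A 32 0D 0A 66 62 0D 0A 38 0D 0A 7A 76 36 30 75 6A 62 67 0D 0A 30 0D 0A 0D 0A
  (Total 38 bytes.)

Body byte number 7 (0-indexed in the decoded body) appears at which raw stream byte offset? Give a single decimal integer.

Chunk 1: stream[0..1]='8' size=0x8=8, data at stream[3..11]='y8ug85jn' -> body[0..8], body so far='y8ug85jn'
Chunk 2: stream[13..14]='2' size=0x2=2, data at stream[16..18]='fb' -> body[8..10], body so far='y8ug85jnfb'
Chunk 3: stream[20..21]='8' size=0x8=8, data at stream[23..31]='zv60ujbg' -> body[10..18], body so far='y8ug85jnfbzv60ujbg'
Chunk 4: stream[33..34]='0' size=0 (terminator). Final body='y8ug85jnfbzv60ujbg' (18 bytes)
Body byte 7 at stream offset 10

Answer: 10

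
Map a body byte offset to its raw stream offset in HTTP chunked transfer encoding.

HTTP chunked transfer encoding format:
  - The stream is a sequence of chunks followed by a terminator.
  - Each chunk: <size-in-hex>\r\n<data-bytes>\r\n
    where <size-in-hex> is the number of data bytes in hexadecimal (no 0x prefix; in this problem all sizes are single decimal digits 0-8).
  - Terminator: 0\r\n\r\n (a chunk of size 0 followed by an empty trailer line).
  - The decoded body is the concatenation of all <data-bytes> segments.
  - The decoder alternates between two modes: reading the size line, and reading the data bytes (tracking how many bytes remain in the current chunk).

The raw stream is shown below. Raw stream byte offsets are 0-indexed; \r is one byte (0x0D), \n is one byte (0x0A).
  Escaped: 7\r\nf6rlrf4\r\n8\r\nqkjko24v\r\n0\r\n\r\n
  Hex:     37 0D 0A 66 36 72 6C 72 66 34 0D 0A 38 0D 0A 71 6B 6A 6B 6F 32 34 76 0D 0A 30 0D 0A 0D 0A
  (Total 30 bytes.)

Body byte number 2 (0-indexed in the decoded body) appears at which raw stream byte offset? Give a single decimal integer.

Chunk 1: stream[0..1]='7' size=0x7=7, data at stream[3..10]='f6rlrf4' -> body[0..7], body so far='f6rlrf4'
Chunk 2: stream[12..13]='8' size=0x8=8, data at stream[15..23]='qkjko24v' -> body[7..15], body so far='f6rlrf4qkjko24v'
Chunk 3: stream[25..26]='0' size=0 (terminator). Final body='f6rlrf4qkjko24v' (15 bytes)
Body byte 2 at stream offset 5

Answer: 5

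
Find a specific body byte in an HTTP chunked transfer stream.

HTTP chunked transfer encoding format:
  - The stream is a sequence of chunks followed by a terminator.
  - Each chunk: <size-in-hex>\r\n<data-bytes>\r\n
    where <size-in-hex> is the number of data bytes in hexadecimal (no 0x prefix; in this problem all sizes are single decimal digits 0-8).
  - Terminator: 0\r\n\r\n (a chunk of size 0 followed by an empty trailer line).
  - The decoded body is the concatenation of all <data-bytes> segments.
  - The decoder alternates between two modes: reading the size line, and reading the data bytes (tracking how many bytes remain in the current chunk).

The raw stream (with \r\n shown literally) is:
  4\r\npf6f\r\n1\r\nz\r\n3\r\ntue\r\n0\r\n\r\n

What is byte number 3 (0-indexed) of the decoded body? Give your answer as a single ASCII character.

Answer: f

Derivation:
Chunk 1: stream[0..1]='4' size=0x4=4, data at stream[3..7]='pf6f' -> body[0..4], body so far='pf6f'
Chunk 2: stream[9..10]='1' size=0x1=1, data at stream[12..13]='z' -> body[4..5], body so far='pf6fz'
Chunk 3: stream[15..16]='3' size=0x3=3, data at stream[18..21]='tue' -> body[5..8], body so far='pf6fztue'
Chunk 4: stream[23..24]='0' size=0 (terminator). Final body='pf6fztue' (8 bytes)
Body byte 3 = 'f'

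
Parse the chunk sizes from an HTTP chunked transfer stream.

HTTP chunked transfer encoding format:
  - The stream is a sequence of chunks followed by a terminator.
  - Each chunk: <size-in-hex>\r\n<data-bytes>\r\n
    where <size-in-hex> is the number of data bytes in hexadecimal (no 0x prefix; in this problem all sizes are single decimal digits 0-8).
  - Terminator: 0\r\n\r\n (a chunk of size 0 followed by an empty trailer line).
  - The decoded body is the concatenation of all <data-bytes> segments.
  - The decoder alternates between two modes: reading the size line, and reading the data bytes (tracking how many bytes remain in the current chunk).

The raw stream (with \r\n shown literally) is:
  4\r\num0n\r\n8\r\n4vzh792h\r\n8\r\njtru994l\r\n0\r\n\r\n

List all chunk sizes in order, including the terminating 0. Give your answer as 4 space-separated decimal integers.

Answer: 4 8 8 0

Derivation:
Chunk 1: stream[0..1]='4' size=0x4=4, data at stream[3..7]='um0n' -> body[0..4], body so far='um0n'
Chunk 2: stream[9..10]='8' size=0x8=8, data at stream[12..20]='4vzh792h' -> body[4..12], body so far='um0n4vzh792h'
Chunk 3: stream[22..23]='8' size=0x8=8, data at stream[25..33]='jtru994l' -> body[12..20], body so far='um0n4vzh792hjtru994l'
Chunk 4: stream[35..36]='0' size=0 (terminator). Final body='um0n4vzh792hjtru994l' (20 bytes)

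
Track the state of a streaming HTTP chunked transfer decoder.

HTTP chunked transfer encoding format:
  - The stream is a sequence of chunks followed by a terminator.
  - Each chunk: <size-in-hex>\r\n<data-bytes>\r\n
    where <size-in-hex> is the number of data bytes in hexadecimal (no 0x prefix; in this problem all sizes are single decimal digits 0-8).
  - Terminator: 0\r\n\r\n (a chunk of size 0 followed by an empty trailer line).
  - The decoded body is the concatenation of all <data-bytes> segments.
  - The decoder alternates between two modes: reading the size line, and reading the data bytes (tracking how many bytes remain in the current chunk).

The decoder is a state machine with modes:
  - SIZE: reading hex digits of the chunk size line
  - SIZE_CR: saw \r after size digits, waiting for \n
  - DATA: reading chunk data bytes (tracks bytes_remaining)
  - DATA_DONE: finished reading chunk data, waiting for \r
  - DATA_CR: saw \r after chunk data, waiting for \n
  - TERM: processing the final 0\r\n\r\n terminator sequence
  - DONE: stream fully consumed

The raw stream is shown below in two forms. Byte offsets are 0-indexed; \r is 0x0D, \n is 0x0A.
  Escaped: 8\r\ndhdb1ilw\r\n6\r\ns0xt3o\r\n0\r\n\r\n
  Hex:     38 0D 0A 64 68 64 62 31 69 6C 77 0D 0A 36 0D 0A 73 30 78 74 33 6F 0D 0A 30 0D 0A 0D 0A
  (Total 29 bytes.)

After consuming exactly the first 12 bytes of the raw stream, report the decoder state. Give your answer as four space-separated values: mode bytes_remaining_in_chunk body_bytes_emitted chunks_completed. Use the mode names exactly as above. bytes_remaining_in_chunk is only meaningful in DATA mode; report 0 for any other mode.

Byte 0 = '8': mode=SIZE remaining=0 emitted=0 chunks_done=0
Byte 1 = 0x0D: mode=SIZE_CR remaining=0 emitted=0 chunks_done=0
Byte 2 = 0x0A: mode=DATA remaining=8 emitted=0 chunks_done=0
Byte 3 = 'd': mode=DATA remaining=7 emitted=1 chunks_done=0
Byte 4 = 'h': mode=DATA remaining=6 emitted=2 chunks_done=0
Byte 5 = 'd': mode=DATA remaining=5 emitted=3 chunks_done=0
Byte 6 = 'b': mode=DATA remaining=4 emitted=4 chunks_done=0
Byte 7 = '1': mode=DATA remaining=3 emitted=5 chunks_done=0
Byte 8 = 'i': mode=DATA remaining=2 emitted=6 chunks_done=0
Byte 9 = 'l': mode=DATA remaining=1 emitted=7 chunks_done=0
Byte 10 = 'w': mode=DATA_DONE remaining=0 emitted=8 chunks_done=0
Byte 11 = 0x0D: mode=DATA_CR remaining=0 emitted=8 chunks_done=0

Answer: DATA_CR 0 8 0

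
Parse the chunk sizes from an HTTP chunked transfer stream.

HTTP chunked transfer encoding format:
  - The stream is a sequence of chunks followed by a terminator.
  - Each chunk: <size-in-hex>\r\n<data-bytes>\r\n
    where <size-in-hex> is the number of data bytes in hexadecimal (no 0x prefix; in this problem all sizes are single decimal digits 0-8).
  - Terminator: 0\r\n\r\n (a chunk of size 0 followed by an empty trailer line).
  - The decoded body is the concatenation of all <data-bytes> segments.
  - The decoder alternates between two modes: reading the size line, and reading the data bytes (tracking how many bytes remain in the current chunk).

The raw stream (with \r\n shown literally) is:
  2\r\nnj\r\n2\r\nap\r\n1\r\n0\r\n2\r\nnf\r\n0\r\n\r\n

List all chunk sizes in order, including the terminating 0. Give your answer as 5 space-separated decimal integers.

Answer: 2 2 1 2 0

Derivation:
Chunk 1: stream[0..1]='2' size=0x2=2, data at stream[3..5]='nj' -> body[0..2], body so far='nj'
Chunk 2: stream[7..8]='2' size=0x2=2, data at stream[10..12]='ap' -> body[2..4], body so far='njap'
Chunk 3: stream[14..15]='1' size=0x1=1, data at stream[17..18]='0' -> body[4..5], body so far='njap0'
Chunk 4: stream[20..21]='2' size=0x2=2, data at stream[23..25]='nf' -> body[5..7], body so far='njap0nf'
Chunk 5: stream[27..28]='0' size=0 (terminator). Final body='njap0nf' (7 bytes)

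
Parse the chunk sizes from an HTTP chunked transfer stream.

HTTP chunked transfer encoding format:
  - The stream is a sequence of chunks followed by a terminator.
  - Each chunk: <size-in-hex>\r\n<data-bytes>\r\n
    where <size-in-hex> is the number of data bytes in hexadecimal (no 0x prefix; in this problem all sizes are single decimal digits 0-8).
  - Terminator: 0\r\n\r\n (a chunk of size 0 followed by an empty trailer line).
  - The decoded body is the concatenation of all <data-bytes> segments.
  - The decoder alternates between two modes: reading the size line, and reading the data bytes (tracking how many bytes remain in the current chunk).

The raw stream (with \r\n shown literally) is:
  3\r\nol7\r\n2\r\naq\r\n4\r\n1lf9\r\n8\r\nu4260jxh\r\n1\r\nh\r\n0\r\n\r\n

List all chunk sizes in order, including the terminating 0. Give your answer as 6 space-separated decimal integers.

Answer: 3 2 4 8 1 0

Derivation:
Chunk 1: stream[0..1]='3' size=0x3=3, data at stream[3..6]='ol7' -> body[0..3], body so far='ol7'
Chunk 2: stream[8..9]='2' size=0x2=2, data at stream[11..13]='aq' -> body[3..5], body so far='ol7aq'
Chunk 3: stream[15..16]='4' size=0x4=4, data at stream[18..22]='1lf9' -> body[5..9], body so far='ol7aq1lf9'
Chunk 4: stream[24..25]='8' size=0x8=8, data at stream[27..35]='u4260jxh' -> body[9..17], body so far='ol7aq1lf9u4260jxh'
Chunk 5: stream[37..38]='1' size=0x1=1, data at stream[40..41]='h' -> body[17..18], body so far='ol7aq1lf9u4260jxhh'
Chunk 6: stream[43..44]='0' size=0 (terminator). Final body='ol7aq1lf9u4260jxhh' (18 bytes)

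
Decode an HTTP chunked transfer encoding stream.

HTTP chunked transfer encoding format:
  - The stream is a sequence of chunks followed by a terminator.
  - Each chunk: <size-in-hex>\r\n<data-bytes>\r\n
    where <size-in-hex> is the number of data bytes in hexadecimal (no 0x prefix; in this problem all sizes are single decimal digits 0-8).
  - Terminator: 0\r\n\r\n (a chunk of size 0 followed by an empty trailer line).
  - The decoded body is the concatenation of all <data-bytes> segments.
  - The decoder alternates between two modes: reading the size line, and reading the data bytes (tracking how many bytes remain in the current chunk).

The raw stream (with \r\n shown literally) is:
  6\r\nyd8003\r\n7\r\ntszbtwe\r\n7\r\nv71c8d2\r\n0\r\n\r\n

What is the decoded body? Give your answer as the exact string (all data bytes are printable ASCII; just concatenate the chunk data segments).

Chunk 1: stream[0..1]='6' size=0x6=6, data at stream[3..9]='yd8003' -> body[0..6], body so far='yd8003'
Chunk 2: stream[11..12]='7' size=0x7=7, data at stream[14..21]='tszbtwe' -> body[6..13], body so far='yd8003tszbtwe'
Chunk 3: stream[23..24]='7' size=0x7=7, data at stream[26..33]='v71c8d2' -> body[13..20], body so far='yd8003tszbtwev71c8d2'
Chunk 4: stream[35..36]='0' size=0 (terminator). Final body='yd8003tszbtwev71c8d2' (20 bytes)

Answer: yd8003tszbtwev71c8d2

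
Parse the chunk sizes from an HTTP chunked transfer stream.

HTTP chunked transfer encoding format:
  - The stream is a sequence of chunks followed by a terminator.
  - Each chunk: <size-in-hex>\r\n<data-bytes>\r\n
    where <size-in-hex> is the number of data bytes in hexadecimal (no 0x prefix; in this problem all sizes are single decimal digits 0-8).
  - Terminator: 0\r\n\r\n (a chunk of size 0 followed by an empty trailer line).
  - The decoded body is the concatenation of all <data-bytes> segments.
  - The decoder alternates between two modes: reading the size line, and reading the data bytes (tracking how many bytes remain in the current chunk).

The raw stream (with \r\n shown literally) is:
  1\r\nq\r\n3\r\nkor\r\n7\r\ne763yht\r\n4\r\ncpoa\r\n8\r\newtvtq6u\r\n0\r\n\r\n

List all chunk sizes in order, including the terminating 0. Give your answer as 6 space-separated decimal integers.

Answer: 1 3 7 4 8 0

Derivation:
Chunk 1: stream[0..1]='1' size=0x1=1, data at stream[3..4]='q' -> body[0..1], body so far='q'
Chunk 2: stream[6..7]='3' size=0x3=3, data at stream[9..12]='kor' -> body[1..4], body so far='qkor'
Chunk 3: stream[14..15]='7' size=0x7=7, data at stream[17..24]='e763yht' -> body[4..11], body so far='qkore763yht'
Chunk 4: stream[26..27]='4' size=0x4=4, data at stream[29..33]='cpoa' -> body[11..15], body so far='qkore763yhtcpoa'
Chunk 5: stream[35..36]='8' size=0x8=8, data at stream[38..46]='ewtvtq6u' -> body[15..23], body so far='qkore763yhtcpoaewtvtq6u'
Chunk 6: stream[48..49]='0' size=0 (terminator). Final body='qkore763yhtcpoaewtvtq6u' (23 bytes)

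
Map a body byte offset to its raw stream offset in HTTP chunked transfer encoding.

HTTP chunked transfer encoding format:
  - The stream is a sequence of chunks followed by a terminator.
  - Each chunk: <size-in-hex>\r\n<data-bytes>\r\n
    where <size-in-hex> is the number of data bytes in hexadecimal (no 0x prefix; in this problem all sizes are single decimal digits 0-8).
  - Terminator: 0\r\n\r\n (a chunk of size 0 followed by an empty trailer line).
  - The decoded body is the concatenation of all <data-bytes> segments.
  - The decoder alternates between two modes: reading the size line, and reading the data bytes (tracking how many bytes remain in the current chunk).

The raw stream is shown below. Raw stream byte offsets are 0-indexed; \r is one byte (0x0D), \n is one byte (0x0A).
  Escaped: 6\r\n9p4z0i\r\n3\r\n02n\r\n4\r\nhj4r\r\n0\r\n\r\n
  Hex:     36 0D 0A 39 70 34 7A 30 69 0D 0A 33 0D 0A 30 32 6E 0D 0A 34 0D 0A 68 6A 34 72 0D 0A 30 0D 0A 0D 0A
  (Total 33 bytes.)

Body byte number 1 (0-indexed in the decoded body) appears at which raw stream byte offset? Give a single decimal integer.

Chunk 1: stream[0..1]='6' size=0x6=6, data at stream[3..9]='9p4z0i' -> body[0..6], body so far='9p4z0i'
Chunk 2: stream[11..12]='3' size=0x3=3, data at stream[14..17]='02n' -> body[6..9], body so far='9p4z0i02n'
Chunk 3: stream[19..20]='4' size=0x4=4, data at stream[22..26]='hj4r' -> body[9..13], body so far='9p4z0i02nhj4r'
Chunk 4: stream[28..29]='0' size=0 (terminator). Final body='9p4z0i02nhj4r' (13 bytes)
Body byte 1 at stream offset 4

Answer: 4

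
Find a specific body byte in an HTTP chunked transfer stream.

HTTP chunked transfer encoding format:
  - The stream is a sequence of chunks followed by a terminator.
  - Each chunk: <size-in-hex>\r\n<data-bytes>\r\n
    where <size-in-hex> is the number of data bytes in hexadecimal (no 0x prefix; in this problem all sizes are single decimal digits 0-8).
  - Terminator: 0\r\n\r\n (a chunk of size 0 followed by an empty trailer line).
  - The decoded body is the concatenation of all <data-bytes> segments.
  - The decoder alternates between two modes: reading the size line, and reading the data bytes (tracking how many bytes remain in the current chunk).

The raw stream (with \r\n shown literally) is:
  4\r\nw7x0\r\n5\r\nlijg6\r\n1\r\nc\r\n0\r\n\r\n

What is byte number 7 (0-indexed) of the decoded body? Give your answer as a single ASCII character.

Answer: g

Derivation:
Chunk 1: stream[0..1]='4' size=0x4=4, data at stream[3..7]='w7x0' -> body[0..4], body so far='w7x0'
Chunk 2: stream[9..10]='5' size=0x5=5, data at stream[12..17]='lijg6' -> body[4..9], body so far='w7x0lijg6'
Chunk 3: stream[19..20]='1' size=0x1=1, data at stream[22..23]='c' -> body[9..10], body so far='w7x0lijg6c'
Chunk 4: stream[25..26]='0' size=0 (terminator). Final body='w7x0lijg6c' (10 bytes)
Body byte 7 = 'g'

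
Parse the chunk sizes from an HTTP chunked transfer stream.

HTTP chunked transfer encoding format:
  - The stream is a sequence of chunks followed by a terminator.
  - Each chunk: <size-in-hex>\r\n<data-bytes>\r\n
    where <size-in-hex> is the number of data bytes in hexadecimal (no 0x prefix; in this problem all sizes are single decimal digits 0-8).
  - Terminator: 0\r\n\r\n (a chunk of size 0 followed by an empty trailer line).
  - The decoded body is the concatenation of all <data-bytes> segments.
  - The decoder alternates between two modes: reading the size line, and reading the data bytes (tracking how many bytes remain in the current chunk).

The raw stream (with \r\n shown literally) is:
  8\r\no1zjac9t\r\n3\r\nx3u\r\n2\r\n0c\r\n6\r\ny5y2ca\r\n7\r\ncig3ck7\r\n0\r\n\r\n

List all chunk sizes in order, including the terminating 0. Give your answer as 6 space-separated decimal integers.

Answer: 8 3 2 6 7 0

Derivation:
Chunk 1: stream[0..1]='8' size=0x8=8, data at stream[3..11]='o1zjac9t' -> body[0..8], body so far='o1zjac9t'
Chunk 2: stream[13..14]='3' size=0x3=3, data at stream[16..19]='x3u' -> body[8..11], body so far='o1zjac9tx3u'
Chunk 3: stream[21..22]='2' size=0x2=2, data at stream[24..26]='0c' -> body[11..13], body so far='o1zjac9tx3u0c'
Chunk 4: stream[28..29]='6' size=0x6=6, data at stream[31..37]='y5y2ca' -> body[13..19], body so far='o1zjac9tx3u0cy5y2ca'
Chunk 5: stream[39..40]='7' size=0x7=7, data at stream[42..49]='cig3ck7' -> body[19..26], body so far='o1zjac9tx3u0cy5y2cacig3ck7'
Chunk 6: stream[51..52]='0' size=0 (terminator). Final body='o1zjac9tx3u0cy5y2cacig3ck7' (26 bytes)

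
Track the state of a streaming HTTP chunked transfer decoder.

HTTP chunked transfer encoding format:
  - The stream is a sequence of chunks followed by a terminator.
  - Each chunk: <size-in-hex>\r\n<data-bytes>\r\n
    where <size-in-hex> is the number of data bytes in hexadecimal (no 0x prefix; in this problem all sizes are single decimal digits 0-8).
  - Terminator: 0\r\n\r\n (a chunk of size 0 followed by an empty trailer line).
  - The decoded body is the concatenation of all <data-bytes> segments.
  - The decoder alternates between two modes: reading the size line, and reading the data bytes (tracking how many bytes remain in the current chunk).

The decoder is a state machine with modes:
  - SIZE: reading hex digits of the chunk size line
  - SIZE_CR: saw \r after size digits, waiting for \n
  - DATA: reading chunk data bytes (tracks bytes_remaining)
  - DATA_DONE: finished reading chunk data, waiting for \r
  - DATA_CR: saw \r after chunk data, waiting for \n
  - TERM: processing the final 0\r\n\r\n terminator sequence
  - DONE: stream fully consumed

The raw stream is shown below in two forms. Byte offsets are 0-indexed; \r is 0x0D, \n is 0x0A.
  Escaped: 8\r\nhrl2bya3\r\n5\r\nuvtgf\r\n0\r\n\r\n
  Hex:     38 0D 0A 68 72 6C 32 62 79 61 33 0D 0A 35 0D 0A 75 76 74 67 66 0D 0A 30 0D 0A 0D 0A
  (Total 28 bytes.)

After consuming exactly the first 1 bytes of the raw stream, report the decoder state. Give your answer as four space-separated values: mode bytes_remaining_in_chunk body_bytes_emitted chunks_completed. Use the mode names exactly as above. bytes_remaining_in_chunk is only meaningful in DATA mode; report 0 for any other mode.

Answer: SIZE 0 0 0

Derivation:
Byte 0 = '8': mode=SIZE remaining=0 emitted=0 chunks_done=0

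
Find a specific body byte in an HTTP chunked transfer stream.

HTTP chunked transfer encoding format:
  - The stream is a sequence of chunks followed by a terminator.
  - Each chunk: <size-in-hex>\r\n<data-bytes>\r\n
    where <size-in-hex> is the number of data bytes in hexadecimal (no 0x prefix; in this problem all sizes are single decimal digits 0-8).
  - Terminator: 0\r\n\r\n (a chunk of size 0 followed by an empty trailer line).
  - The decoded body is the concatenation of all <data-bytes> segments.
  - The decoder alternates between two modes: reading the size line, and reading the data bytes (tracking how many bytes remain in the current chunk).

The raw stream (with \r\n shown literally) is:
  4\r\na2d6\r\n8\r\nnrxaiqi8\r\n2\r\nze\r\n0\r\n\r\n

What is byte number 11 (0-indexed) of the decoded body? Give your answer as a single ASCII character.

Answer: 8

Derivation:
Chunk 1: stream[0..1]='4' size=0x4=4, data at stream[3..7]='a2d6' -> body[0..4], body so far='a2d6'
Chunk 2: stream[9..10]='8' size=0x8=8, data at stream[12..20]='nrxaiqi8' -> body[4..12], body so far='a2d6nrxaiqi8'
Chunk 3: stream[22..23]='2' size=0x2=2, data at stream[25..27]='ze' -> body[12..14], body so far='a2d6nrxaiqi8ze'
Chunk 4: stream[29..30]='0' size=0 (terminator). Final body='a2d6nrxaiqi8ze' (14 bytes)
Body byte 11 = '8'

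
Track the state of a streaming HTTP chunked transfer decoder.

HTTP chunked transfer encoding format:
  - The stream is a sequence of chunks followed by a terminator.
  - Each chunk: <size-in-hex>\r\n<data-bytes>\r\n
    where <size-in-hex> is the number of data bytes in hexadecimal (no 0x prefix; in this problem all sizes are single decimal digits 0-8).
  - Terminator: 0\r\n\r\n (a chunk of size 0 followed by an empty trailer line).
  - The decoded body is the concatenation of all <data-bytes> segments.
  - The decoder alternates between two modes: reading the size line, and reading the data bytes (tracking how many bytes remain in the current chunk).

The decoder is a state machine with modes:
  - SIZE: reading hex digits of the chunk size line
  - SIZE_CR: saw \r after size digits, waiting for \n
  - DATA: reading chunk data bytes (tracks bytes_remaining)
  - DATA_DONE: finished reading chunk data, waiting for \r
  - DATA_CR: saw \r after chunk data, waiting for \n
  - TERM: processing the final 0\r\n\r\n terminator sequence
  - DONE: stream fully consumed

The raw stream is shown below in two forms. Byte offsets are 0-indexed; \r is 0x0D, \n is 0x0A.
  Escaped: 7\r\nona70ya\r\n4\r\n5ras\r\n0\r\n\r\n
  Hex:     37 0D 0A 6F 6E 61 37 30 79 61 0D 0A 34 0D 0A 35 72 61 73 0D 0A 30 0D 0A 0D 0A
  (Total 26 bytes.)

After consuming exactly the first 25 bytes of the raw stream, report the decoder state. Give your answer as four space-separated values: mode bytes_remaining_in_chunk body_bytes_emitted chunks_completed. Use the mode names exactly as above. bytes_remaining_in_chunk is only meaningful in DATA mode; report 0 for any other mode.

Byte 0 = '7': mode=SIZE remaining=0 emitted=0 chunks_done=0
Byte 1 = 0x0D: mode=SIZE_CR remaining=0 emitted=0 chunks_done=0
Byte 2 = 0x0A: mode=DATA remaining=7 emitted=0 chunks_done=0
Byte 3 = 'o': mode=DATA remaining=6 emitted=1 chunks_done=0
Byte 4 = 'n': mode=DATA remaining=5 emitted=2 chunks_done=0
Byte 5 = 'a': mode=DATA remaining=4 emitted=3 chunks_done=0
Byte 6 = '7': mode=DATA remaining=3 emitted=4 chunks_done=0
Byte 7 = '0': mode=DATA remaining=2 emitted=5 chunks_done=0
Byte 8 = 'y': mode=DATA remaining=1 emitted=6 chunks_done=0
Byte 9 = 'a': mode=DATA_DONE remaining=0 emitted=7 chunks_done=0
Byte 10 = 0x0D: mode=DATA_CR remaining=0 emitted=7 chunks_done=0
Byte 11 = 0x0A: mode=SIZE remaining=0 emitted=7 chunks_done=1
Byte 12 = '4': mode=SIZE remaining=0 emitted=7 chunks_done=1
Byte 13 = 0x0D: mode=SIZE_CR remaining=0 emitted=7 chunks_done=1
Byte 14 = 0x0A: mode=DATA remaining=4 emitted=7 chunks_done=1
Byte 15 = '5': mode=DATA remaining=3 emitted=8 chunks_done=1
Byte 16 = 'r': mode=DATA remaining=2 emitted=9 chunks_done=1
Byte 17 = 'a': mode=DATA remaining=1 emitted=10 chunks_done=1
Byte 18 = 's': mode=DATA_DONE remaining=0 emitted=11 chunks_done=1
Byte 19 = 0x0D: mode=DATA_CR remaining=0 emitted=11 chunks_done=1
Byte 20 = 0x0A: mode=SIZE remaining=0 emitted=11 chunks_done=2
Byte 21 = '0': mode=SIZE remaining=0 emitted=11 chunks_done=2
Byte 22 = 0x0D: mode=SIZE_CR remaining=0 emitted=11 chunks_done=2
Byte 23 = 0x0A: mode=TERM remaining=0 emitted=11 chunks_done=2
Byte 24 = 0x0D: mode=TERM remaining=0 emitted=11 chunks_done=2

Answer: TERM 0 11 2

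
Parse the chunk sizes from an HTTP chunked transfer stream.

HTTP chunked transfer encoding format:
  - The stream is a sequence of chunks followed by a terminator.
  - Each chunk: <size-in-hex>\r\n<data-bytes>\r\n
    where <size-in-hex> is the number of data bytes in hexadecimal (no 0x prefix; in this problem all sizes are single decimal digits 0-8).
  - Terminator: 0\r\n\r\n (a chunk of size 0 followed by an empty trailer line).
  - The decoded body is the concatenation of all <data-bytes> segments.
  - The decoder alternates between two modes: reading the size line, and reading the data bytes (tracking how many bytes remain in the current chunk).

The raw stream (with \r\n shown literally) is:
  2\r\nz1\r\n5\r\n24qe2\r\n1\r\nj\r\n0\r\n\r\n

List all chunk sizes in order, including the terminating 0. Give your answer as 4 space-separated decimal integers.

Chunk 1: stream[0..1]='2' size=0x2=2, data at stream[3..5]='z1' -> body[0..2], body so far='z1'
Chunk 2: stream[7..8]='5' size=0x5=5, data at stream[10..15]='24qe2' -> body[2..7], body so far='z124qe2'
Chunk 3: stream[17..18]='1' size=0x1=1, data at stream[20..21]='j' -> body[7..8], body so far='z124qe2j'
Chunk 4: stream[23..24]='0' size=0 (terminator). Final body='z124qe2j' (8 bytes)

Answer: 2 5 1 0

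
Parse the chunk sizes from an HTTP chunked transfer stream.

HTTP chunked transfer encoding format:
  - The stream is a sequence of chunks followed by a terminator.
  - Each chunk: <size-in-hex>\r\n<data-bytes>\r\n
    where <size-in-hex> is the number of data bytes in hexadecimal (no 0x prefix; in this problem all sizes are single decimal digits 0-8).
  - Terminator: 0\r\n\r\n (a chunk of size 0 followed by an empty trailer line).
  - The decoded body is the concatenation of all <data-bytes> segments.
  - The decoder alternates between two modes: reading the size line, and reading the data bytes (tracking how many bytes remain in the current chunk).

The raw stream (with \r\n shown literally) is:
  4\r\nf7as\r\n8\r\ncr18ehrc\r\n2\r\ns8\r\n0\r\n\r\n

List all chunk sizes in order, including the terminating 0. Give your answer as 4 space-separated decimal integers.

Answer: 4 8 2 0

Derivation:
Chunk 1: stream[0..1]='4' size=0x4=4, data at stream[3..7]='f7as' -> body[0..4], body so far='f7as'
Chunk 2: stream[9..10]='8' size=0x8=8, data at stream[12..20]='cr18ehrc' -> body[4..12], body so far='f7ascr18ehrc'
Chunk 3: stream[22..23]='2' size=0x2=2, data at stream[25..27]='s8' -> body[12..14], body so far='f7ascr18ehrcs8'
Chunk 4: stream[29..30]='0' size=0 (terminator). Final body='f7ascr18ehrcs8' (14 bytes)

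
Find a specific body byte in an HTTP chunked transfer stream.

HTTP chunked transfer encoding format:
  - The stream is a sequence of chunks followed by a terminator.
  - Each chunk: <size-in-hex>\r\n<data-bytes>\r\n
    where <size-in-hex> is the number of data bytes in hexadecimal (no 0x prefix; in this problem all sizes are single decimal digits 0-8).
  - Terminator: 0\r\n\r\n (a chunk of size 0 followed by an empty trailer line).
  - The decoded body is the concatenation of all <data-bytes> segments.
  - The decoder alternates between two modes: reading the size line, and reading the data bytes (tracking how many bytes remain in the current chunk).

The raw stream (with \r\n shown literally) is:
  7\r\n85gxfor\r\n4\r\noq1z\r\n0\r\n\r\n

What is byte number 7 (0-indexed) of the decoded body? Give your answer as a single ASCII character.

Answer: o

Derivation:
Chunk 1: stream[0..1]='7' size=0x7=7, data at stream[3..10]='85gxfor' -> body[0..7], body so far='85gxfor'
Chunk 2: stream[12..13]='4' size=0x4=4, data at stream[15..19]='oq1z' -> body[7..11], body so far='85gxforoq1z'
Chunk 3: stream[21..22]='0' size=0 (terminator). Final body='85gxforoq1z' (11 bytes)
Body byte 7 = 'o'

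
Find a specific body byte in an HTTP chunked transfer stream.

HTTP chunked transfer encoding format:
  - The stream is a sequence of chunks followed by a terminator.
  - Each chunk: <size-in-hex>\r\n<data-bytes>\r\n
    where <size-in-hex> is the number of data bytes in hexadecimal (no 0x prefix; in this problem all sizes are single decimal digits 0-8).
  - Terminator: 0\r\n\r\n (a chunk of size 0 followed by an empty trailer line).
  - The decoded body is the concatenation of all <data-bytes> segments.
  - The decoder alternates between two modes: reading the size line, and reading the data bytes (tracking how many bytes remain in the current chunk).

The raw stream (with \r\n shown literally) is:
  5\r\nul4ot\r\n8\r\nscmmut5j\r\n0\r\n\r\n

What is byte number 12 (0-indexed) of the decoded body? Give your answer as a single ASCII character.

Answer: j

Derivation:
Chunk 1: stream[0..1]='5' size=0x5=5, data at stream[3..8]='ul4ot' -> body[0..5], body so far='ul4ot'
Chunk 2: stream[10..11]='8' size=0x8=8, data at stream[13..21]='scmmut5j' -> body[5..13], body so far='ul4otscmmut5j'
Chunk 3: stream[23..24]='0' size=0 (terminator). Final body='ul4otscmmut5j' (13 bytes)
Body byte 12 = 'j'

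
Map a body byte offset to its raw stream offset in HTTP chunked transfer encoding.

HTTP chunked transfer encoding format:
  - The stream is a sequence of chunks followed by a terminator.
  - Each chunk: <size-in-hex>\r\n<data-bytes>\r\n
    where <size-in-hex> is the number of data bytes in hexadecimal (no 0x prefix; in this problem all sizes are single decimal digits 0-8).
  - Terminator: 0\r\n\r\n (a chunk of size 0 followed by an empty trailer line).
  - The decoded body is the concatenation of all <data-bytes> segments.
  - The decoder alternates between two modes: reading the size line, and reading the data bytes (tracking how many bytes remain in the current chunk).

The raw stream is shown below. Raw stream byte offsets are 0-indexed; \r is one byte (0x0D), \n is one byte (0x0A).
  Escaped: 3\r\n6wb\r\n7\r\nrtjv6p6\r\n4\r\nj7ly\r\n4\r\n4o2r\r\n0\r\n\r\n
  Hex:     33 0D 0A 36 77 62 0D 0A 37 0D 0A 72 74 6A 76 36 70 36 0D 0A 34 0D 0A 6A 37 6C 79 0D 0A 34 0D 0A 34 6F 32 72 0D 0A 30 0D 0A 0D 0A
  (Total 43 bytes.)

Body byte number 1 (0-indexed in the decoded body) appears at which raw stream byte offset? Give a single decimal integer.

Answer: 4

Derivation:
Chunk 1: stream[0..1]='3' size=0x3=3, data at stream[3..6]='6wb' -> body[0..3], body so far='6wb'
Chunk 2: stream[8..9]='7' size=0x7=7, data at stream[11..18]='rtjv6p6' -> body[3..10], body so far='6wbrtjv6p6'
Chunk 3: stream[20..21]='4' size=0x4=4, data at stream[23..27]='j7ly' -> body[10..14], body so far='6wbrtjv6p6j7ly'
Chunk 4: stream[29..30]='4' size=0x4=4, data at stream[32..36]='4o2r' -> body[14..18], body so far='6wbrtjv6p6j7ly4o2r'
Chunk 5: stream[38..39]='0' size=0 (terminator). Final body='6wbrtjv6p6j7ly4o2r' (18 bytes)
Body byte 1 at stream offset 4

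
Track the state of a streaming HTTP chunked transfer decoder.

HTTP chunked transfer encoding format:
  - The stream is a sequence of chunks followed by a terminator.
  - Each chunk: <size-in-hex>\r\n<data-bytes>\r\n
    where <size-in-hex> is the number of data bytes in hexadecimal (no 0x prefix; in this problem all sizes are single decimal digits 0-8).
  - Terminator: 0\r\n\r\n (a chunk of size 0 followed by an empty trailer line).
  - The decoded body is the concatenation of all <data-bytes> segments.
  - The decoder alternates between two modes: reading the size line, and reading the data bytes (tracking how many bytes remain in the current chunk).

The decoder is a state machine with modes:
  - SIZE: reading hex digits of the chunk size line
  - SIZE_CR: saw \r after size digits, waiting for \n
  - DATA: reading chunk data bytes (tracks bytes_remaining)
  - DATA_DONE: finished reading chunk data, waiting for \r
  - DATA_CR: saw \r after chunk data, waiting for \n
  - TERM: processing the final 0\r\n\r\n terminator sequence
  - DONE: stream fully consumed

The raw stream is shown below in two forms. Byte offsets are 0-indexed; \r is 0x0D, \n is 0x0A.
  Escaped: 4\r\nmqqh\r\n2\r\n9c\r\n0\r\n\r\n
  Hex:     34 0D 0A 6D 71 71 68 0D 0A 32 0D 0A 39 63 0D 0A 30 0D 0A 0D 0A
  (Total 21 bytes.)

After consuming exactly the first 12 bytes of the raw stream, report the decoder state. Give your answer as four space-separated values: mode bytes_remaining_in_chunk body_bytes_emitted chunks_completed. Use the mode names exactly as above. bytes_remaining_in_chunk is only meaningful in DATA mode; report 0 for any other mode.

Byte 0 = '4': mode=SIZE remaining=0 emitted=0 chunks_done=0
Byte 1 = 0x0D: mode=SIZE_CR remaining=0 emitted=0 chunks_done=0
Byte 2 = 0x0A: mode=DATA remaining=4 emitted=0 chunks_done=0
Byte 3 = 'm': mode=DATA remaining=3 emitted=1 chunks_done=0
Byte 4 = 'q': mode=DATA remaining=2 emitted=2 chunks_done=0
Byte 5 = 'q': mode=DATA remaining=1 emitted=3 chunks_done=0
Byte 6 = 'h': mode=DATA_DONE remaining=0 emitted=4 chunks_done=0
Byte 7 = 0x0D: mode=DATA_CR remaining=0 emitted=4 chunks_done=0
Byte 8 = 0x0A: mode=SIZE remaining=0 emitted=4 chunks_done=1
Byte 9 = '2': mode=SIZE remaining=0 emitted=4 chunks_done=1
Byte 10 = 0x0D: mode=SIZE_CR remaining=0 emitted=4 chunks_done=1
Byte 11 = 0x0A: mode=DATA remaining=2 emitted=4 chunks_done=1

Answer: DATA 2 4 1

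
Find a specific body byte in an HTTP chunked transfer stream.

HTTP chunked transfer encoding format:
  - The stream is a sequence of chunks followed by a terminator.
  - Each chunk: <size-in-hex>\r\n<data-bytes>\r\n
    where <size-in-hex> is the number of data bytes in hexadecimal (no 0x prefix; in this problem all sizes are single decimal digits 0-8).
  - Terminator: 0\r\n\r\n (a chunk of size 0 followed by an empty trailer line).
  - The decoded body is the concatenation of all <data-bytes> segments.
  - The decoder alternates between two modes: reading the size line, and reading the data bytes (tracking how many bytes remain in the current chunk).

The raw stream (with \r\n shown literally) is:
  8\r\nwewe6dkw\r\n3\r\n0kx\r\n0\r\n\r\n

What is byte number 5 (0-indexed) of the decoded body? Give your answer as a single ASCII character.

Answer: d

Derivation:
Chunk 1: stream[0..1]='8' size=0x8=8, data at stream[3..11]='wewe6dkw' -> body[0..8], body so far='wewe6dkw'
Chunk 2: stream[13..14]='3' size=0x3=3, data at stream[16..19]='0kx' -> body[8..11], body so far='wewe6dkw0kx'
Chunk 3: stream[21..22]='0' size=0 (terminator). Final body='wewe6dkw0kx' (11 bytes)
Body byte 5 = 'd'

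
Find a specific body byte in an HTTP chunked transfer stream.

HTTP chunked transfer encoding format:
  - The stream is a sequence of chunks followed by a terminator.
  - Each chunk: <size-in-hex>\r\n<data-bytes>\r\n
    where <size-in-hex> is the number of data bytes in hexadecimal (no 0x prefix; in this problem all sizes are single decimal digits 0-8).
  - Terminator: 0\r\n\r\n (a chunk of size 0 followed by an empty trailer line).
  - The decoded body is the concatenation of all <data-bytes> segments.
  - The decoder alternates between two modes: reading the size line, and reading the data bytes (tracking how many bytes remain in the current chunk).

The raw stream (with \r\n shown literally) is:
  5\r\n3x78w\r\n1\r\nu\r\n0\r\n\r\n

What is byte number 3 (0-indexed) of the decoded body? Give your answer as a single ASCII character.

Answer: 8

Derivation:
Chunk 1: stream[0..1]='5' size=0x5=5, data at stream[3..8]='3x78w' -> body[0..5], body so far='3x78w'
Chunk 2: stream[10..11]='1' size=0x1=1, data at stream[13..14]='u' -> body[5..6], body so far='3x78wu'
Chunk 3: stream[16..17]='0' size=0 (terminator). Final body='3x78wu' (6 bytes)
Body byte 3 = '8'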